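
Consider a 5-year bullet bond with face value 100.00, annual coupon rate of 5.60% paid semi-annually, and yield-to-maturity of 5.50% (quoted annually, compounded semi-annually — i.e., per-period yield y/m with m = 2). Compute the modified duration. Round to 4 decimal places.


Answer: Modified duration = 4.3125

Derivation:
Coupon per period c = face * coupon_rate / m = 2.800000
Periods per year m = 2; per-period yield y/m = 0.027500
Number of cashflows N = 10
Cashflows (t years, CF_t, discount factor 1/(1+y/m)^(m*t), PV):
  t = 0.5000: CF_t = 2.800000, DF = 0.973236, PV = 2.725061
  t = 1.0000: CF_t = 2.800000, DF = 0.947188, PV = 2.652127
  t = 1.5000: CF_t = 2.800000, DF = 0.921838, PV = 2.581146
  t = 2.0000: CF_t = 2.800000, DF = 0.897166, PV = 2.512064
  t = 2.5000: CF_t = 2.800000, DF = 0.873154, PV = 2.444831
  t = 3.0000: CF_t = 2.800000, DF = 0.849785, PV = 2.379398
  t = 3.5000: CF_t = 2.800000, DF = 0.827041, PV = 2.315716
  t = 4.0000: CF_t = 2.800000, DF = 0.804906, PV = 2.253738
  t = 4.5000: CF_t = 2.800000, DF = 0.783364, PV = 2.193419
  t = 5.0000: CF_t = 102.800000, DF = 0.762398, PV = 78.374505
Price P = sum_t PV_t = 100.432004
First compute Macaulay numerator sum_t t * PV_t:
  t * PV_t at t = 0.5000: 1.362530
  t * PV_t at t = 1.0000: 2.652127
  t * PV_t at t = 1.5000: 3.871719
  t * PV_t at t = 2.0000: 5.024128
  t * PV_t at t = 2.5000: 6.112078
  t * PV_t at t = 3.0000: 7.138193
  t * PV_t at t = 3.5000: 8.105005
  t * PV_t at t = 4.0000: 9.014951
  t * PV_t at t = 4.5000: 9.870384
  t * PV_t at t = 5.0000: 391.872523
Macaulay duration D = 445.023639 / 100.432004 = 4.431094
Modified duration = D / (1 + y/m) = 4.431094 / (1 + 0.027500) = 4.312500


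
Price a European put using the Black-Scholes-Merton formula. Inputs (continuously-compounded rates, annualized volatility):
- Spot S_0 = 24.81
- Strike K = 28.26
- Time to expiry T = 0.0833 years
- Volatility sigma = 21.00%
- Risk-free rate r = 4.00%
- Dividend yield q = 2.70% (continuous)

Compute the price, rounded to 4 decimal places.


d1 = (ln(S/K) + (r - q + 0.5*sigma^2) * T) / (sigma * sqrt(T)) = -2.10001062
d2 = d1 - sigma * sqrt(T) = -2.16062028
exp(-rT) = 0.99667354; exp(-qT) = 0.99775343
P = K * exp(-rT) * N(-d2) - S_0 * exp(-qT) * N(-d1)
N(-d1) = 0.98213605; N(-d2) = 0.98463766
P = 28.2600 * 0.99667354 * 0.98463766 - 24.8100 * 0.99775343 * 0.98213605 = 3.4212

Answer: Price = 3.4212


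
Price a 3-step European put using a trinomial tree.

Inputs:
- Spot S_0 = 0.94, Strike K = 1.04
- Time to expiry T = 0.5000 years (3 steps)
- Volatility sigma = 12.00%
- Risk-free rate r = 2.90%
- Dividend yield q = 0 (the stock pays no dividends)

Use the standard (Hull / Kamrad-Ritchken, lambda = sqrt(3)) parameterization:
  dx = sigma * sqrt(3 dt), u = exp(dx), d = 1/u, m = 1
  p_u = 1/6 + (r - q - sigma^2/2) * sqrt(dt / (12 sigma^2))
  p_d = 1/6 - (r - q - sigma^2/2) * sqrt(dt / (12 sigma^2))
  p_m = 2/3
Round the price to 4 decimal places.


Answer: Price = V(0,0) = 0.0913

Derivation:
dt = T/N = 0.166667; dx = sigma*sqrt(3*dt) = 0.084853
u = exp(dx) = 1.088557; d = 1/u = 0.918647
p_u = 0.188076, p_m = 0.666667, p_d = 0.145257
Discount per step: exp(-r*dt) = 0.995178
Stock lattice S(k, j) with j the centered position index:
  k=0: S(0,+0) = 0.9400
  k=1: S(1,-1) = 0.8635; S(1,+0) = 0.9400; S(1,+1) = 1.0232
  k=2: S(2,-2) = 0.7933; S(2,-1) = 0.8635; S(2,+0) = 0.9400; S(2,+1) = 1.0232; S(2,+2) = 1.1139
  k=3: S(3,-3) = 0.7287; S(3,-2) = 0.7933; S(3,-1) = 0.8635; S(3,+0) = 0.9400; S(3,+1) = 1.0232; S(3,+2) = 1.1139; S(3,+3) = 1.2125
Terminal payoffs V(N, j) = max(K - S_T, 0):
  V(3,-3) = 0.311257; V(3,-2) = 0.246722; V(3,-1) = 0.176471; V(3,+0) = 0.100000; V(3,+1) = 0.016757; V(3,+2) = 0.000000; V(3,+3) = 0.000000
Backward induction: V(k, j) = exp(-r*dt) * [p_u * V(k+1, j+1) + p_m * V(k+1, j) + p_d * V(k+1, j-1)]
  V(2,-2) = exp(-r*dt) * [p_u*0.176471 + p_m*0.246722 + p_d*0.311257] = 0.241712
  V(2,-1) = exp(-r*dt) * [p_u*0.100000 + p_m*0.176471 + p_d*0.246722] = 0.171463
  V(2,+0) = exp(-r*dt) * [p_u*0.016757 + p_m*0.100000 + p_d*0.176471] = 0.094992
  V(2,+1) = exp(-r*dt) * [p_u*0.000000 + p_m*0.016757 + p_d*0.100000] = 0.025573
  V(2,+2) = exp(-r*dt) * [p_u*0.000000 + p_m*0.000000 + p_d*0.016757] = 0.002422
  V(1,-1) = exp(-r*dt) * [p_u*0.094992 + p_m*0.171463 + p_d*0.241712] = 0.166478
  V(1,+0) = exp(-r*dt) * [p_u*0.025573 + p_m*0.094992 + p_d*0.171463] = 0.092595
  V(1,+1) = exp(-r*dt) * [p_u*0.002422 + p_m*0.025573 + p_d*0.094992] = 0.031151
  V(0,+0) = exp(-r*dt) * [p_u*0.031151 + p_m*0.092595 + p_d*0.166478] = 0.091328


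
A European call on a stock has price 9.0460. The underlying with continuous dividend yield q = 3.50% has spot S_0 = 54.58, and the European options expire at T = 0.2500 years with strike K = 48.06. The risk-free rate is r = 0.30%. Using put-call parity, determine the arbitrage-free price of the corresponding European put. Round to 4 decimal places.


Answer: Put price = 2.9655

Derivation:
Put-call parity: C - P = S_0 * exp(-qT) - K * exp(-rT).
S_0 * exp(-qT) = 54.5800 * 0.99128817 = 54.10450831
K * exp(-rT) = 48.0600 * 0.99925028 = 48.02396851
P = C - S*exp(-qT) + K*exp(-rT)
P = 9.0460 - 54.10450831 + 48.02396851 = 2.9655


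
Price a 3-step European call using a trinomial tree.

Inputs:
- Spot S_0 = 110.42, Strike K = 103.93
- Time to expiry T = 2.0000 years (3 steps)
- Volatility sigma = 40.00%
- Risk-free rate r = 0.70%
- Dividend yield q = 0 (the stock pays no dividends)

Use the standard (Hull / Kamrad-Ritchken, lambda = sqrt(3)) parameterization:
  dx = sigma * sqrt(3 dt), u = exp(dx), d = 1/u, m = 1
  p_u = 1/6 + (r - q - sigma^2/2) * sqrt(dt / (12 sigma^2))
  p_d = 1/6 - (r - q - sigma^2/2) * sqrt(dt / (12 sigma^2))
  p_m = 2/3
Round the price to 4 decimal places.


Answer: Price = V(0,0) = 26.2455

Derivation:
dt = T/N = 0.666667; dx = sigma*sqrt(3*dt) = 0.565685
u = exp(dx) = 1.760654; d = 1/u = 0.567971
p_u = 0.123651, p_m = 0.666667, p_d = 0.209682
Discount per step: exp(-r*dt) = 0.995344
Stock lattice S(k, j) with j the centered position index:
  k=0: S(0,+0) = 110.4200
  k=1: S(1,-1) = 62.7153; S(1,+0) = 110.4200; S(1,+1) = 194.4114
  k=2: S(2,-2) = 35.6205; S(2,-1) = 62.7153; S(2,+0) = 110.4200; S(2,+1) = 194.4114; S(2,+2) = 342.2913
  k=3: S(3,-3) = 20.2314; S(3,-2) = 35.6205; S(3,-1) = 62.7153; S(3,+0) = 110.4200; S(3,+1) = 194.4114; S(3,+2) = 342.2913; S(3,+3) = 602.6566
Terminal payoffs V(N, j) = max(S_T - K, 0):
  V(3,-3) = 0.000000; V(3,-2) = 0.000000; V(3,-1) = 0.000000; V(3,+0) = 6.490000; V(3,+1) = 90.481433; V(3,+2) = 238.361299; V(3,+3) = 498.726602
Backward induction: V(k, j) = exp(-r*dt) * [p_u * V(k+1, j+1) + p_m * V(k+1, j) + p_d * V(k+1, j-1)]
  V(2,-2) = exp(-r*dt) * [p_u*0.000000 + p_m*0.000000 + p_d*0.000000] = 0.000000
  V(2,-1) = exp(-r*dt) * [p_u*6.490000 + p_m*0.000000 + p_d*0.000000] = 0.798759
  V(2,+0) = exp(-r*dt) * [p_u*90.481433 + p_m*6.490000 + p_d*0.000000] = 15.442553
  V(2,+1) = exp(-r*dt) * [p_u*238.361299 + p_m*90.481433 + p_d*6.490000] = 90.731007
  V(2,+2) = exp(-r*dt) * [p_u*498.726602 + p_m*238.361299 + p_d*90.481433] = 238.432650
  V(1,-1) = exp(-r*dt) * [p_u*15.442553 + p_m*0.798759 + p_d*0.000000] = 2.430624
  V(1,+0) = exp(-r*dt) * [p_u*90.731007 + p_m*15.442553 + p_d*0.798759] = 21.580556
  V(1,+1) = exp(-r*dt) * [p_u*238.432650 + p_m*90.731007 + p_d*15.442553] = 92.773848
  V(0,+0) = exp(-r*dt) * [p_u*92.773848 + p_m*21.580556 + p_d*2.430624] = 26.245511


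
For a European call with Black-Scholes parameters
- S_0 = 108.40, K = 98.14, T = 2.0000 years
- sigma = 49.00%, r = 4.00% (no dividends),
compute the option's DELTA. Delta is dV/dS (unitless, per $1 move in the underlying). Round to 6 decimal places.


d1 = 0.6054176949; d2 = -0.0875469507
phi(d1) = 0.3321383016; exp(-qT) = 1.0000000000; exp(-rT) = 0.9231163464
N(d1) = 0.7275492517
Delta = exp(-qT) * N(d1) = 1.0000000000 * 0.7275492517 = 0.727549

Answer: Delta = 0.727549


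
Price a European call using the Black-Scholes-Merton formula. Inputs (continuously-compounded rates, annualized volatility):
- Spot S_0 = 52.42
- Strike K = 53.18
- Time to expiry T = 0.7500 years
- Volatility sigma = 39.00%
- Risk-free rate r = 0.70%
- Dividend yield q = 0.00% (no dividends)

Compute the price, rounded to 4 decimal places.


d1 = (ln(S/K) + (r - q + 0.5*sigma^2) * T) / (sigma * sqrt(T)) = 0.14180111
d2 = d1 - sigma * sqrt(T) = -0.19594880
exp(-rT) = 0.99476376; exp(-qT) = 1.00000000
C = S_0 * exp(-qT) * N(d1) - K * exp(-rT) * N(d2)
N(d1) = 0.55638145; N(d2) = 0.42232512
C = 52.4200 * 1.00000000 * 0.55638145 - 53.1800 * 0.99476376 * 0.42232512 = 6.8239

Answer: Price = 6.8239


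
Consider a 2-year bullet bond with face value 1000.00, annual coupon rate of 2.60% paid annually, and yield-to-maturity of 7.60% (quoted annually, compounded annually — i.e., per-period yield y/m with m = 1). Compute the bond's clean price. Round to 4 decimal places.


Coupon per period c = face * coupon_rate / m = 26.000000
Periods per year m = 1; per-period yield y/m = 0.076000
Number of cashflows N = 2
Cashflows (t years, CF_t, discount factor 1/(1+y/m)^(m*t), PV):
  t = 1.0000: CF_t = 26.000000, DF = 0.929368, PV = 24.163569
  t = 2.0000: CF_t = 1026.000000, DF = 0.863725, PV = 886.181783
Price P = sum_t PV_t = 910.345352

Answer: Price = 910.3454


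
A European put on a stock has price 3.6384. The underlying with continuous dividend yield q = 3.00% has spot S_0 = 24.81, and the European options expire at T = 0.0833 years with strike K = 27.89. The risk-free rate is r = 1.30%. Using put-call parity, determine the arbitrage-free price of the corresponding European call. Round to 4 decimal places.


Put-call parity: C - P = S_0 * exp(-qT) - K * exp(-rT).
S_0 * exp(-qT) = 24.8100 * 0.99750412 = 24.74807721
K * exp(-rT) = 27.8900 * 0.99891769 = 27.85981427
C = P + S*exp(-qT) - K*exp(-rT)
C = 3.6384 + 24.74807721 - 27.85981427 = 0.5267

Answer: Call price = 0.5267


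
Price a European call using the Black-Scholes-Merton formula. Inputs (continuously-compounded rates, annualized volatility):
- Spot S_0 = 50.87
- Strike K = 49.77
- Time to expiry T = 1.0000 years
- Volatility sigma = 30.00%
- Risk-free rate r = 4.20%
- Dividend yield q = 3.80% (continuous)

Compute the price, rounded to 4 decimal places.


Answer: Price = 6.4112

Derivation:
d1 = (ln(S/K) + (r - q + 0.5*sigma^2) * T) / (sigma * sqrt(T)) = 0.23620322
d2 = d1 - sigma * sqrt(T) = -0.06379678
exp(-rT) = 0.95886978; exp(-qT) = 0.96271294
C = S_0 * exp(-qT) * N(d1) - K * exp(-rT) * N(d2)
N(d1) = 0.59336251; N(d2) = 0.47456602
C = 50.8700 * 0.96271294 * 0.59336251 - 49.7700 * 0.95886978 * 0.47456602 = 6.4112


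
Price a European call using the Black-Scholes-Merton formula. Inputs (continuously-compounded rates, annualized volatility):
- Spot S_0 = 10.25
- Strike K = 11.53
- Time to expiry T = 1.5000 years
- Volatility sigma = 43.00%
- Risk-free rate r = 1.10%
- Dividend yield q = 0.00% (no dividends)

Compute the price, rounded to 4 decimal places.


Answer: Price = 1.7368

Derivation:
d1 = (ln(S/K) + (r - q + 0.5*sigma^2) * T) / (sigma * sqrt(T)) = 0.07120680
d2 = d1 - sigma * sqrt(T) = -0.45543349
exp(-rT) = 0.98363538; exp(-qT) = 1.00000000
C = S_0 * exp(-qT) * N(d1) - K * exp(-rT) * N(d2)
N(d1) = 0.52838342; N(d2) = 0.32439870
C = 10.2500 * 1.00000000 * 0.52838342 - 11.5300 * 0.98363538 * 0.32439870 = 1.7368


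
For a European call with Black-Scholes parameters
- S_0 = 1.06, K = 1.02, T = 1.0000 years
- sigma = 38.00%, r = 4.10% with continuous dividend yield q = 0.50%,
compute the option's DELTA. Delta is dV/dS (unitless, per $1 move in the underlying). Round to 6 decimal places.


d1 = 0.3859638969; d2 = 0.0059638969
phi(d1) = 0.3703071072; exp(-qT) = 0.9950124792; exp(-rT) = 0.9598291299
N(d1) = 0.6502382965
Delta = exp(-qT) * N(d1) = 0.9950124792 * 0.6502382965 = 0.646995

Answer: Delta = 0.646995


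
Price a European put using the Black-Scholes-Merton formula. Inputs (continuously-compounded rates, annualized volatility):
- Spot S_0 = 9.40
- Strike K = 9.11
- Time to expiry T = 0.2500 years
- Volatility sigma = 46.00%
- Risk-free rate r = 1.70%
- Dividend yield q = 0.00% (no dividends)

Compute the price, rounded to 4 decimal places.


Answer: Price = 0.6913

Derivation:
d1 = (ln(S/K) + (r - q + 0.5*sigma^2) * T) / (sigma * sqrt(T)) = 0.26972599
d2 = d1 - sigma * sqrt(T) = 0.03972599
exp(-rT) = 0.99575902; exp(-qT) = 1.00000000
P = K * exp(-rT) * N(-d2) - S_0 * exp(-qT) * N(-d1)
N(-d1) = 0.39368553; N(-d2) = 0.48415579
P = 9.1100 * 0.99575902 * 0.48415579 - 9.4000 * 1.00000000 * 0.39368553 = 0.6913


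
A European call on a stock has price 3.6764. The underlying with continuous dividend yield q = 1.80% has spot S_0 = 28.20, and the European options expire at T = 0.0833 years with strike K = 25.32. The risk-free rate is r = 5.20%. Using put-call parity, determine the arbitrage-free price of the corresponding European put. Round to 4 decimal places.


Put-call parity: C - P = S_0 * exp(-qT) - K * exp(-rT).
S_0 * exp(-qT) = 28.2000 * 0.99850172 = 28.15774860
K * exp(-rT) = 25.3200 * 0.99567777 = 25.21056108
P = C - S*exp(-qT) + K*exp(-rT)
P = 3.6764 - 28.15774860 + 25.21056108 = 0.7292

Answer: Put price = 0.7292


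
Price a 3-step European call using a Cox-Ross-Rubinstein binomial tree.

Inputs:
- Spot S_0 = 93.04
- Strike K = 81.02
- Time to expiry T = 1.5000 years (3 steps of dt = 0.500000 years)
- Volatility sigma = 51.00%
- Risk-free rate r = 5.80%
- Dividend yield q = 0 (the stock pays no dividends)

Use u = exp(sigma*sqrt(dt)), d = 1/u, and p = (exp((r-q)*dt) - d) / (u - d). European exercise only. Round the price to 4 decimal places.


Answer: Price = V(0,0) = 32.3264

Derivation:
dt = T/N = 0.500000
u = exp(sigma*sqrt(dt)) = 1.434225; d = 1/u = 0.697241
p = (exp((r-q)*dt) - d) / (u - d) = 0.450734
Discount per step: exp(-r*dt) = 0.971416
Stock lattice S(k, i) with i counting down-moves:
  k=0: S(0,0) = 93.0400
  k=1: S(1,0) = 133.4403; S(1,1) = 64.8713
  k=2: S(2,0) = 191.3833; S(2,1) = 93.0400; S(2,2) = 45.2309
  k=3: S(3,0) = 274.4867; S(3,1) = 133.4403; S(3,2) = 64.8713; S(3,3) = 31.5368
Terminal payoffs V(N, i) = max(S_T - K, 0):
  V(3,0) = 193.466721; V(3,1) = 52.420271; V(3,2) = 0.000000; V(3,3) = 0.000000
Backward induction: V(k, i) = exp(-r*dt) * [p * V(k+1, i) + (1-p) * V(k+1, i+1)].
  V(2,0) = exp(-r*dt) * [p*193.466721 + (1-p)*52.420271] = 112.679177
  V(2,1) = exp(-r*dt) * [p*52.420271 + (1-p)*0.000000] = 22.952243
  V(2,2) = exp(-r*dt) * [p*0.000000 + (1-p)*0.000000] = 0.000000
  V(1,0) = exp(-r*dt) * [p*112.679177 + (1-p)*22.952243] = 61.583172
  V(1,1) = exp(-r*dt) * [p*22.952243 + (1-p)*0.000000] = 10.049652
  V(0,0) = exp(-r*dt) * [p*61.583172 + (1-p)*10.049652] = 32.326376


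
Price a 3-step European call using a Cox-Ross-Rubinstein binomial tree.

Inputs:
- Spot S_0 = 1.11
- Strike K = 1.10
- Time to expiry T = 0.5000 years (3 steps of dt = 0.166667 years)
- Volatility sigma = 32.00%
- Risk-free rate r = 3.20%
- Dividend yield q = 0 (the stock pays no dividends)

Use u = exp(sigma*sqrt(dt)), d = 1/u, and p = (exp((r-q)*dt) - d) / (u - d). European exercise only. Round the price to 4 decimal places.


Answer: Price = V(0,0) = 0.1213

Derivation:
dt = T/N = 0.166667
u = exp(sigma*sqrt(dt)) = 1.139557; d = 1/u = 0.877534
p = (exp((r-q)*dt) - d) / (u - d) = 0.487795
Discount per step: exp(-r*dt) = 0.994681
Stock lattice S(k, i) with i counting down-moves:
  k=0: S(0,0) = 1.1100
  k=1: S(1,0) = 1.2649; S(1,1) = 0.9741
  k=2: S(2,0) = 1.4414; S(2,1) = 1.1100; S(2,2) = 0.8548
  k=3: S(3,0) = 1.6426; S(3,1) = 1.2649; S(3,2) = 0.9741; S(3,3) = 0.7501
Terminal payoffs V(N, i) = max(S_T - K, 0):
  V(3,0) = 0.542597; V(3,1) = 0.164908; V(3,2) = 0.000000; V(3,3) = 0.000000
Backward induction: V(k, i) = exp(-r*dt) * [p * V(k+1, i) + (1-p) * V(k+1, i+1)].
  V(2,0) = exp(-r*dt) * [p*0.542597 + (1-p)*0.164908] = 0.347286
  V(2,1) = exp(-r*dt) * [p*0.164908 + (1-p)*0.000000] = 0.080014
  V(2,2) = exp(-r*dt) * [p*0.000000 + (1-p)*0.000000] = 0.000000
  V(1,0) = exp(-r*dt) * [p*0.347286 + (1-p)*0.080014] = 0.209269
  V(1,1) = exp(-r*dt) * [p*0.080014 + (1-p)*0.000000] = 0.038823
  V(0,0) = exp(-r*dt) * [p*0.209269 + (1-p)*0.038823] = 0.121317


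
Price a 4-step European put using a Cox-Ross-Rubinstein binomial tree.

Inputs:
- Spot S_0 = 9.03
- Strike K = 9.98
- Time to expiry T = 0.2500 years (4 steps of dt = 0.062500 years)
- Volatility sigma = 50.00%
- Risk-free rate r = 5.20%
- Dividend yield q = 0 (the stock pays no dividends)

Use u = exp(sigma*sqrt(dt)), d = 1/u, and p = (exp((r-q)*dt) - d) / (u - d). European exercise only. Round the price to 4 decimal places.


Answer: Price = V(0,0) = 1.4516

Derivation:
dt = T/N = 0.062500
u = exp(sigma*sqrt(dt)) = 1.133148; d = 1/u = 0.882497
p = (exp((r-q)*dt) - d) / (u - d) = 0.481778
Discount per step: exp(-r*dt) = 0.996755
Stock lattice S(k, i) with i counting down-moves:
  k=0: S(0,0) = 9.0300
  k=1: S(1,0) = 10.2323; S(1,1) = 7.9689
  k=2: S(2,0) = 11.5947; S(2,1) = 9.0300; S(2,2) = 7.0326
  k=3: S(3,0) = 13.1386; S(3,1) = 10.2323; S(3,2) = 7.9689; S(3,3) = 6.2062
  k=4: S(4,0) = 14.8880; S(4,1) = 11.5947; S(4,2) = 9.0300; S(4,3) = 7.0326; S(4,4) = 5.4770
Terminal payoffs V(N, i) = max(K - S_T, 0):
  V(4,0) = 0.000000; V(4,1) = 0.000000; V(4,2) = 0.950000; V(4,3) = 2.947429; V(4,4) = 4.503028
Backward induction: V(k, i) = exp(-r*dt) * [p * V(k+1, i) + (1-p) * V(k+1, i+1)].
  V(3,0) = exp(-r*dt) * [p*0.000000 + (1-p)*0.000000] = 0.000000
  V(3,1) = exp(-r*dt) * [p*0.000000 + (1-p)*0.950000] = 0.490714
  V(3,2) = exp(-r*dt) * [p*0.950000 + (1-p)*2.947429] = 1.978671
  V(3,3) = exp(-r*dt) * [p*2.947429 + (1-p)*4.503028] = 3.741395
  V(2,0) = exp(-r*dt) * [p*0.000000 + (1-p)*0.490714] = 0.253473
  V(2,1) = exp(-r*dt) * [p*0.490714 + (1-p)*1.978671] = 1.257712
  V(2,2) = exp(-r*dt) * [p*1.978671 + (1-p)*3.741395] = 2.882769
  V(1,0) = exp(-r*dt) * [p*0.253473 + (1-p)*1.257712] = 0.771381
  V(1,1) = exp(-r*dt) * [p*1.257712 + (1-p)*2.882769] = 2.093039
  V(0,0) = exp(-r*dt) * [p*0.771381 + (1-p)*2.093039] = 1.451568


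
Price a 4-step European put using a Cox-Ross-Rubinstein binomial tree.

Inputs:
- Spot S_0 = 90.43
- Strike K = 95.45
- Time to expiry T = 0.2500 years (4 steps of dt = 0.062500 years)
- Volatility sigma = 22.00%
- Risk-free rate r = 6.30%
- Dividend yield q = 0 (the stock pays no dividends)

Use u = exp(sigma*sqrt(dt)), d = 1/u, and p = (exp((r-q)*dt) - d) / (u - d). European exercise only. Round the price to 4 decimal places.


dt = T/N = 0.062500
u = exp(sigma*sqrt(dt)) = 1.056541; d = 1/u = 0.946485
p = (exp((r-q)*dt) - d) / (u - d) = 0.522101
Discount per step: exp(-r*dt) = 0.996070
Stock lattice S(k, i) with i counting down-moves:
  k=0: S(0,0) = 90.4300
  k=1: S(1,0) = 95.5430; S(1,1) = 85.5907
  k=2: S(2,0) = 100.9450; S(2,1) = 90.4300; S(2,2) = 81.0103
  k=3: S(3,0) = 106.6525; S(3,1) = 95.5430; S(3,2) = 85.5907; S(3,3) = 76.6750
  k=4: S(4,0) = 112.6827; S(4,1) = 100.9450; S(4,2) = 90.4300; S(4,3) = 81.0103; S(4,4) = 72.5718
Terminal payoffs V(N, i) = max(K - S_T, 0):
  V(4,0) = 0.000000; V(4,1) = 0.000000; V(4,2) = 5.020000; V(4,3) = 14.439719; V(4,4) = 22.878225
Backward induction: V(k, i) = exp(-r*dt) * [p * V(k+1, i) + (1-p) * V(k+1, i+1)].
  V(3,0) = exp(-r*dt) * [p*0.000000 + (1-p)*0.000000] = 0.000000
  V(3,1) = exp(-r*dt) * [p*0.000000 + (1-p)*5.020000] = 2.389623
  V(3,2) = exp(-r*dt) * [p*5.020000 + (1-p)*14.439719] = 9.484253
  V(3,3) = exp(-r*dt) * [p*14.439719 + (1-p)*22.878225] = 18.399877
  V(2,0) = exp(-r*dt) * [p*0.000000 + (1-p)*2.389623] = 1.137510
  V(2,1) = exp(-r*dt) * [p*2.389623 + (1-p)*9.484253] = 5.757422
  V(2,2) = exp(-r*dt) * [p*9.484253 + (1-p)*18.399877] = 13.691002
  V(1,0) = exp(-r*dt) * [p*1.137510 + (1-p)*5.757422] = 3.332213
  V(1,1) = exp(-r*dt) * [p*5.757422 + (1-p)*13.691002] = 9.511344
  V(0,0) = exp(-r*dt) * [p*3.332213 + (1-p)*9.511344] = 6.260512

Answer: Price = V(0,0) = 6.2605


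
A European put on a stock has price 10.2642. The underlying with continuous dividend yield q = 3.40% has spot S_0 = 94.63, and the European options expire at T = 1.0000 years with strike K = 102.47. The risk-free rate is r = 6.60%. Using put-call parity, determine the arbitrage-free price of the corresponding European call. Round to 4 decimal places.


Answer: Call price = 5.8055

Derivation:
Put-call parity: C - P = S_0 * exp(-qT) - K * exp(-rT).
S_0 * exp(-qT) = 94.6300 * 0.96657150 = 91.46666148
K * exp(-rT) = 102.4700 * 0.93613086 = 95.92532966
C = P + S*exp(-qT) - K*exp(-rT)
C = 10.2642 + 91.46666148 - 95.92532966 = 5.8055


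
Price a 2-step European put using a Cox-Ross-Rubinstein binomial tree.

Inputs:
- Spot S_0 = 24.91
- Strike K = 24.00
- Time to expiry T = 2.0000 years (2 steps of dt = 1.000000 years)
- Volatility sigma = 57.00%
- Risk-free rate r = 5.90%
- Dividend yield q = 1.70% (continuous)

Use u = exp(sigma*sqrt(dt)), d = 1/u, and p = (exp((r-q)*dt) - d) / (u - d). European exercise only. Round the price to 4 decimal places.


Answer: Price = V(0,0) = 5.1827

Derivation:
dt = T/N = 1.000000
u = exp(sigma*sqrt(dt)) = 1.768267; d = 1/u = 0.565525
p = (exp((r-q)*dt) - d) / (u - d) = 0.396901
Discount per step: exp(-r*dt) = 0.942707
Stock lattice S(k, i) with i counting down-moves:
  k=0: S(0,0) = 24.9100
  k=1: S(1,0) = 44.0475; S(1,1) = 14.0872
  k=2: S(2,0) = 77.8878; S(2,1) = 24.9100; S(2,2) = 7.9667
Terminal payoffs V(N, i) = max(K - S_T, 0):
  V(2,0) = 0.000000; V(2,1) = 0.000000; V(2,2) = 16.033308
Backward induction: V(k, i) = exp(-r*dt) * [p * V(k+1, i) + (1-p) * V(k+1, i+1)].
  V(1,0) = exp(-r*dt) * [p*0.000000 + (1-p)*0.000000] = 0.000000
  V(1,1) = exp(-r*dt) * [p*0.000000 + (1-p)*16.033308] = 9.115669
  V(0,0) = exp(-r*dt) * [p*0.000000 + (1-p)*9.115669] = 5.182675


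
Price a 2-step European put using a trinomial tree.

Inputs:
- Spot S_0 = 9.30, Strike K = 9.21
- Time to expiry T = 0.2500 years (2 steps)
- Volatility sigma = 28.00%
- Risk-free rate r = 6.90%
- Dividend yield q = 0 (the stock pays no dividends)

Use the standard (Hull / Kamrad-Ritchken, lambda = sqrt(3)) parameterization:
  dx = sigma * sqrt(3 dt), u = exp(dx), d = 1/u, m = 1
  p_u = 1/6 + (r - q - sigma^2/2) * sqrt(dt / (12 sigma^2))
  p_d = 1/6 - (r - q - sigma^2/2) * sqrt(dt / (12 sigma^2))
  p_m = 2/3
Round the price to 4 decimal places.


dt = T/N = 0.125000; dx = sigma*sqrt(3*dt) = 0.171464
u = exp(dx) = 1.187042; d = 1/u = 0.842430
p_u = 0.177529, p_m = 0.666667, p_d = 0.155804
Discount per step: exp(-r*dt) = 0.991412
Stock lattice S(k, j) with j the centered position index:
  k=0: S(0,+0) = 9.3000
  k=1: S(1,-1) = 7.8346; S(1,+0) = 9.3000; S(1,+1) = 11.0395
  k=2: S(2,-2) = 6.6001; S(2,-1) = 7.8346; S(2,+0) = 9.3000; S(2,+1) = 11.0395; S(2,+2) = 13.1043
Terminal payoffs V(N, j) = max(K - S_T, 0):
  V(2,-2) = 2.609893; V(2,-1) = 1.375398; V(2,+0) = 0.000000; V(2,+1) = 0.000000; V(2,+2) = 0.000000
Backward induction: V(k, j) = exp(-r*dt) * [p_u * V(k+1, j+1) + p_m * V(k+1, j) + p_d * V(k+1, j-1)]
  V(1,-1) = exp(-r*dt) * [p_u*0.000000 + p_m*1.375398 + p_d*2.609893] = 1.312198
  V(1,+0) = exp(-r*dt) * [p_u*0.000000 + p_m*0.000000 + p_d*1.375398] = 0.212453
  V(1,+1) = exp(-r*dt) * [p_u*0.000000 + p_m*0.000000 + p_d*0.000000] = 0.000000
  V(0,+0) = exp(-r*dt) * [p_u*0.000000 + p_m*0.212453 + p_d*1.312198] = 0.343109

Answer: Price = V(0,0) = 0.3431


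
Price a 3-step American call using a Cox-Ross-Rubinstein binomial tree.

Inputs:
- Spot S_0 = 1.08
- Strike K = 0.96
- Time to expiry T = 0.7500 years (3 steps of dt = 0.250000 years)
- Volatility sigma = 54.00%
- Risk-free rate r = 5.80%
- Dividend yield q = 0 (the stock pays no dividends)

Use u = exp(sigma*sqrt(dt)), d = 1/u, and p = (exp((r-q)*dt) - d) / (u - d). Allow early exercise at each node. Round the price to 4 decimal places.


Answer: Price = V(0,0) = 0.2856

Derivation:
dt = T/N = 0.250000
u = exp(sigma*sqrt(dt)) = 1.309964; d = 1/u = 0.763379
p = (exp((r-q)*dt) - d) / (u - d) = 0.459629
Discount per step: exp(-r*dt) = 0.985605
Stock lattice S(k, i) with i counting down-moves:
  k=0: S(0,0) = 1.0800
  k=1: S(1,0) = 1.4148; S(1,1) = 0.8244
  k=2: S(2,0) = 1.8533; S(2,1) = 1.0800; S(2,2) = 0.6294
  k=3: S(3,0) = 2.4277; S(3,1) = 1.4148; S(3,2) = 0.8244; S(3,3) = 0.4804
Terminal payoffs V(N, i) = max(S_T - K, 0):
  V(3,0) = 1.467741; V(3,1) = 0.454762; V(3,2) = 0.000000; V(3,3) = 0.000000
Backward induction: V(k, i) = exp(-r*dt) * [p * V(k+1, i) + (1-p) * V(k+1, i+1)]; then take max(V_cont, immediate exercise) for American.
  V(2,0) = exp(-r*dt) * [p*1.467741 + (1-p)*0.454762] = 0.907107; exercise = 0.893287; V(2,0) = max -> 0.907107
  V(2,1) = exp(-r*dt) * [p*0.454762 + (1-p)*0.000000] = 0.206013; exercise = 0.120000; V(2,1) = max -> 0.206013
  V(2,2) = exp(-r*dt) * [p*0.000000 + (1-p)*0.000000] = 0.000000; exercise = 0.000000; V(2,2) = max -> 0.000000
  V(1,0) = exp(-r*dt) * [p*0.907107 + (1-p)*0.206013] = 0.520651; exercise = 0.454762; V(1,0) = max -> 0.520651
  V(1,1) = exp(-r*dt) * [p*0.206013 + (1-p)*0.000000] = 0.093326; exercise = 0.000000; V(1,1) = max -> 0.093326
  V(0,0) = exp(-r*dt) * [p*0.520651 + (1-p)*0.093326] = 0.285566; exercise = 0.120000; V(0,0) = max -> 0.285566


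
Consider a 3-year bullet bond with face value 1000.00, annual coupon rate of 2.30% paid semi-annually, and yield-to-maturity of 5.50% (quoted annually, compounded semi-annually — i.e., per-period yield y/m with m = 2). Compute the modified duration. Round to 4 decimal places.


Coupon per period c = face * coupon_rate / m = 11.500000
Periods per year m = 2; per-period yield y/m = 0.027500
Number of cashflows N = 6
Cashflows (t years, CF_t, discount factor 1/(1+y/m)^(m*t), PV):
  t = 0.5000: CF_t = 11.500000, DF = 0.973236, PV = 11.192214
  t = 1.0000: CF_t = 11.500000, DF = 0.947188, PV = 10.892666
  t = 1.5000: CF_t = 11.500000, DF = 0.921838, PV = 10.601135
  t = 2.0000: CF_t = 11.500000, DF = 0.897166, PV = 10.317406
  t = 2.5000: CF_t = 11.500000, DF = 0.873154, PV = 10.041271
  t = 3.0000: CF_t = 1011.500000, DF = 0.849785, PV = 859.557440
Price P = sum_t PV_t = 912.602132
First compute Macaulay numerator sum_t t * PV_t:
  t * PV_t at t = 0.5000: 5.596107
  t * PV_t at t = 1.0000: 10.892666
  t * PV_t at t = 1.5000: 15.901702
  t * PV_t at t = 2.0000: 20.634812
  t * PV_t at t = 2.5000: 25.103177
  t * PV_t at t = 3.0000: 2578.672320
Macaulay duration D = 2656.800784 / 912.602132 = 2.911237
Modified duration = D / (1 + y/m) = 2.911237 / (1 + 0.027500) = 2.833320

Answer: Modified duration = 2.8333


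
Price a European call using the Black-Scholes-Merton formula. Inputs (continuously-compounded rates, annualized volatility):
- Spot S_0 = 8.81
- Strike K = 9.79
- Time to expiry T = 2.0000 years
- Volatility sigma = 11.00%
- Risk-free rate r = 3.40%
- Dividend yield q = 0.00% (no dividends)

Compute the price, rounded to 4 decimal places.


Answer: Price = 0.4045

Derivation:
d1 = (ln(S/K) + (r - q + 0.5*sigma^2) * T) / (sigma * sqrt(T)) = -0.16311036
d2 = d1 - sigma * sqrt(T) = -0.31867385
exp(-rT) = 0.93426047; exp(-qT) = 1.00000000
C = S_0 * exp(-qT) * N(d1) - K * exp(-rT) * N(d2)
N(d1) = 0.43521577; N(d2) = 0.37498692
C = 8.8100 * 1.00000000 * 0.43521577 - 9.7900 * 0.93426047 * 0.37498692 = 0.4045


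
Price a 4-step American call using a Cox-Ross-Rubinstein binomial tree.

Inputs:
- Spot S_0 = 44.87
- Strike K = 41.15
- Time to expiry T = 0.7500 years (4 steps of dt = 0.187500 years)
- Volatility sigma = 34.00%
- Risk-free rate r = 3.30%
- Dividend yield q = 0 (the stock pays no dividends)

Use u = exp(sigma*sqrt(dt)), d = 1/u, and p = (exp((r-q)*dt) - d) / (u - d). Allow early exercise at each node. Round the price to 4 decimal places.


dt = T/N = 0.187500
u = exp(sigma*sqrt(dt)) = 1.158614; d = 1/u = 0.863100
p = (exp((r-q)*dt) - d) / (u - d) = 0.484263
Discount per step: exp(-r*dt) = 0.993832
Stock lattice S(k, i) with i counting down-moves:
  k=0: S(0,0) = 44.8700
  k=1: S(1,0) = 51.9870; S(1,1) = 38.7273
  k=2: S(2,0) = 60.2329; S(2,1) = 44.8700; S(2,2) = 33.4256
  k=3: S(3,0) = 69.7866; S(3,1) = 51.9870; S(3,2) = 38.7273; S(3,3) = 28.8496
  k=4: S(4,0) = 80.8557; S(4,1) = 60.2329; S(4,2) = 44.8700; S(4,3) = 33.4256; S(4,4) = 24.9001
Terminal payoffs V(N, i) = max(S_T - K, 0):
  V(4,0) = 39.705749; V(4,1) = 19.082860; V(4,2) = 3.720000; V(4,3) = 0.000000; V(4,4) = 0.000000
Backward induction: V(k, i) = exp(-r*dt) * [p * V(k+1, i) + (1-p) * V(k+1, i+1)]; then take max(V_cont, immediate exercise) for American.
  V(3,0) = exp(-r*dt) * [p*39.705749 + (1-p)*19.082860] = 28.890455; exercise = 28.636625; V(3,0) = max -> 28.890455
  V(3,1) = exp(-r*dt) * [p*19.082860 + (1-p)*3.720000] = 11.090832; exercise = 10.837003; V(3,1) = max -> 11.090832
  V(3,2) = exp(-r*dt) * [p*3.720000 + (1-p)*0.000000] = 1.790347; exercise = 0.000000; V(3,2) = max -> 1.790347
  V(3,3) = exp(-r*dt) * [p*0.000000 + (1-p)*0.000000] = 0.000000; exercise = 0.000000; V(3,3) = max -> 0.000000
  V(2,0) = exp(-r*dt) * [p*28.890455 + (1-p)*11.090832] = 19.588954; exercise = 19.082860; V(2,0) = max -> 19.588954
  V(2,1) = exp(-r*dt) * [p*11.090832 + (1-p)*1.790347] = 6.255406; exercise = 3.720000; V(2,1) = max -> 6.255406
  V(2,2) = exp(-r*dt) * [p*1.790347 + (1-p)*0.000000] = 0.861652; exercise = 0.000000; V(2,2) = max -> 0.861652
  V(1,0) = exp(-r*dt) * [p*19.588954 + (1-p)*6.255406] = 12.633939; exercise = 10.837003; V(1,0) = max -> 12.633939
  V(1,1) = exp(-r*dt) * [p*6.255406 + (1-p)*0.861652] = 3.452222; exercise = 0.000000; V(1,1) = max -> 3.452222
  V(0,0) = exp(-r*dt) * [p*12.633939 + (1-p)*3.452222] = 7.849869; exercise = 3.720000; V(0,0) = max -> 7.849869

Answer: Price = V(0,0) = 7.8499


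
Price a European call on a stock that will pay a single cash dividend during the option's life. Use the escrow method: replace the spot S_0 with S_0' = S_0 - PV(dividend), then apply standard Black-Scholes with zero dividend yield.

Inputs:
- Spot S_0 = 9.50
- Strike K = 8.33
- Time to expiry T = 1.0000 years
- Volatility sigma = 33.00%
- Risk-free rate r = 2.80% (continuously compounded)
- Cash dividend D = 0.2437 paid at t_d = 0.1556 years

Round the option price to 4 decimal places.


Answer: Price = 1.8070

Derivation:
PV(D) = D * exp(-r * t_d) = 0.2437 * 0.99565268 = 0.24264056
S_0' = S_0 - PV(D) = 9.5000 - 0.24264056 = 9.25735944
d1 = (ln(S_0'/K) + (r + sigma^2/2)*T) / (sigma*sqrt(T)) = 0.56971332
d2 = d1 - sigma*sqrt(T) = 0.23971332
exp(-rT) = 0.97238837
N(d1) = 0.71556392; N(d2) = 0.59472374
C = S_0' * N(d1) - K * exp(-rT) * N(d2) = 9.25735944 * 0.71556392 - 8.3300 * 0.97238837 * 0.59472374 = 1.8070


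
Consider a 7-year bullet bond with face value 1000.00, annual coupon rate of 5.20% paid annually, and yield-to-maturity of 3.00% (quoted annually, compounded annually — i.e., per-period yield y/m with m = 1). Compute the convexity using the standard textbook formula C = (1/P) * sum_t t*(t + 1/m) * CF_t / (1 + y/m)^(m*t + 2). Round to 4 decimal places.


Coupon per period c = face * coupon_rate / m = 52.000000
Periods per year m = 1; per-period yield y/m = 0.030000
Number of cashflows N = 7
Cashflows (t years, CF_t, discount factor 1/(1+y/m)^(m*t), PV):
  t = 1.0000: CF_t = 52.000000, DF = 0.970874, PV = 50.485437
  t = 2.0000: CF_t = 52.000000, DF = 0.942596, PV = 49.014987
  t = 3.0000: CF_t = 52.000000, DF = 0.915142, PV = 47.587366
  t = 4.0000: CF_t = 52.000000, DF = 0.888487, PV = 46.201326
  t = 5.0000: CF_t = 52.000000, DF = 0.862609, PV = 44.855657
  t = 6.0000: CF_t = 52.000000, DF = 0.837484, PV = 43.549181
  t = 7.0000: CF_t = 1052.000000, DF = 0.813092, PV = 855.372270
Price P = sum_t PV_t = 1137.066225
Convexity numerator sum_t t*(t + 1/m) * CF_t / (1+y/m)^(m*t + 2):
  t = 1.0000: term = 95.174733
  t = 2.0000: term = 277.207959
  t = 3.0000: term = 538.267881
  t = 4.0000: term = 870.983627
  t = 5.0000: term = 1268.422758
  t = 6.0000: term = 1724.069768
  t = 7.0000: term = 45151.142536
Convexity = (1/P) * sum = 49925.269261 / 1137.066225 = 43.907090

Answer: Convexity = 43.9071


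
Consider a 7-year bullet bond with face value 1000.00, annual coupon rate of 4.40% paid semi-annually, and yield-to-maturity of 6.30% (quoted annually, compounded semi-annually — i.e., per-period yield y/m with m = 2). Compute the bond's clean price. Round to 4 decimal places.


Coupon per period c = face * coupon_rate / m = 22.000000
Periods per year m = 2; per-period yield y/m = 0.031500
Number of cashflows N = 14
Cashflows (t years, CF_t, discount factor 1/(1+y/m)^(m*t), PV):
  t = 0.5000: CF_t = 22.000000, DF = 0.969462, PV = 21.328163
  t = 1.0000: CF_t = 22.000000, DF = 0.939856, PV = 20.676842
  t = 1.5000: CF_t = 22.000000, DF = 0.911155, PV = 20.045412
  t = 2.0000: CF_t = 22.000000, DF = 0.883330, PV = 19.433264
  t = 2.5000: CF_t = 22.000000, DF = 0.856355, PV = 18.839810
  t = 3.0000: CF_t = 22.000000, DF = 0.830204, PV = 18.264479
  t = 3.5000: CF_t = 22.000000, DF = 0.804851, PV = 17.706717
  t = 4.0000: CF_t = 22.000000, DF = 0.780272, PV = 17.165989
  t = 4.5000: CF_t = 22.000000, DF = 0.756444, PV = 16.641773
  t = 5.0000: CF_t = 22.000000, DF = 0.733344, PV = 16.133566
  t = 5.5000: CF_t = 22.000000, DF = 0.710949, PV = 15.640878
  t = 6.0000: CF_t = 22.000000, DF = 0.689238, PV = 15.163236
  t = 6.5000: CF_t = 22.000000, DF = 0.668190, PV = 14.700180
  t = 7.0000: CF_t = 1022.000000, DF = 0.647785, PV = 662.036057
Price P = sum_t PV_t = 893.776366

Answer: Price = 893.7764


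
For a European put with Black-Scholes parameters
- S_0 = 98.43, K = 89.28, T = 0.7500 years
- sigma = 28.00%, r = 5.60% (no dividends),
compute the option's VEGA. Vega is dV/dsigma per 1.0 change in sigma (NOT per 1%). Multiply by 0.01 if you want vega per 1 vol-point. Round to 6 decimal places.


Answer: Vega = 26.676739

Derivation:
d1 = 0.6968128528; d2 = 0.4543257397
phi(d1) = 0.3129497611; exp(-qT) = 1.0000000000; exp(-rT) = 0.9588697806
Vega = S * exp(-qT) * phi(d1) * sqrt(T) = 98.4300 * 1.0000000000 * 0.3129497611 * 0.8660254038 = 26.676739


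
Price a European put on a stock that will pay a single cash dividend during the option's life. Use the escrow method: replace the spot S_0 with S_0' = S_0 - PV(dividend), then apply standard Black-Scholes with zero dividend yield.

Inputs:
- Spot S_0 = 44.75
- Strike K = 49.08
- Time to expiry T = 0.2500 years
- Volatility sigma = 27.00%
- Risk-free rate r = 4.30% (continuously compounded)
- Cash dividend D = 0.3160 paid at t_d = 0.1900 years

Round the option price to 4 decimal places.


Answer: Price = 5.0811

Derivation:
PV(D) = D * exp(-r * t_d) = 0.3160 * 0.99186328 = 0.31342880
S_0' = S_0 - PV(D) = 44.7500 - 0.31342880 = 44.43657120
d1 = (ln(S_0'/K) + (r + sigma^2/2)*T) / (sigma*sqrt(T)) = -0.58908381
d2 = d1 - sigma*sqrt(T) = -0.72408381
exp(-rT) = 0.98930757
N(-d1) = 0.72209747; N(-d2) = 0.76549286
P = K * exp(-rT) * N(-d2) - S_0' * N(-d1) = 49.0800 * 0.98930757 * 0.76549286 - 44.43657120 * 0.72209747 = 5.0811


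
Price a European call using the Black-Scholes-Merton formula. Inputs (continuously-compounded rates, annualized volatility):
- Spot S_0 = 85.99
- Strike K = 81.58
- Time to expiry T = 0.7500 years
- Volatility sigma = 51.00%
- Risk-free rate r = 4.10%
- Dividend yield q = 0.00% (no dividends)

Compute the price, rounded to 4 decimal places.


Answer: Price = 18.1204

Derivation:
d1 = (ln(S/K) + (r - q + 0.5*sigma^2) * T) / (sigma * sqrt(T)) = 0.40965691
d2 = d1 - sigma * sqrt(T) = -0.03201605
exp(-rT) = 0.96971797; exp(-qT) = 1.00000000
C = S_0 * exp(-qT) * N(d1) - K * exp(-rT) * N(d2)
N(d1) = 0.65897118; N(d2) = 0.48722963
C = 85.9900 * 1.00000000 * 0.65897118 - 81.5800 * 0.96971797 * 0.48722963 = 18.1204


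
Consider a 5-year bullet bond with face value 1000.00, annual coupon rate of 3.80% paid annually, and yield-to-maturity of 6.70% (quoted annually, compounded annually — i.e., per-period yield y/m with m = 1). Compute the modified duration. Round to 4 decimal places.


Coupon per period c = face * coupon_rate / m = 38.000000
Periods per year m = 1; per-period yield y/m = 0.067000
Number of cashflows N = 5
Cashflows (t years, CF_t, discount factor 1/(1+y/m)^(m*t), PV):
  t = 1.0000: CF_t = 38.000000, DF = 0.937207, PV = 35.613871
  t = 2.0000: CF_t = 38.000000, DF = 0.878357, PV = 33.377573
  t = 3.0000: CF_t = 38.000000, DF = 0.823203, PV = 31.281699
  t = 4.0000: CF_t = 38.000000, DF = 0.771511, PV = 29.317431
  t = 5.0000: CF_t = 1038.000000, DF = 0.723066, PV = 750.542443
Price P = sum_t PV_t = 880.133018
First compute Macaulay numerator sum_t t * PV_t:
  t * PV_t at t = 1.0000: 35.613871
  t * PV_t at t = 2.0000: 66.755147
  t * PV_t at t = 3.0000: 93.845098
  t * PV_t at t = 4.0000: 117.269726
  t * PV_t at t = 5.0000: 3752.712214
Macaulay duration D = 4066.196055 / 880.133018 = 4.619979
Modified duration = D / (1 + y/m) = 4.619979 / (1 + 0.067000) = 4.329877

Answer: Modified duration = 4.3299


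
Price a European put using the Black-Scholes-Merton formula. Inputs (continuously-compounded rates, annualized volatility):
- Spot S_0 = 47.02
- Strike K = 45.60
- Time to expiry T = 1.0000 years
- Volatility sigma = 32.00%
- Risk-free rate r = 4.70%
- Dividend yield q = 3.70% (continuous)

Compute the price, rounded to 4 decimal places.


d1 = (ln(S/K) + (r - q + 0.5*sigma^2) * T) / (sigma * sqrt(T)) = 0.28707915
d2 = d1 - sigma * sqrt(T) = -0.03292085
exp(-rT) = 0.95408740; exp(-qT) = 0.96367614
P = K * exp(-rT) * N(-d2) - S_0 * exp(-qT) * N(-d1)
N(-d1) = 0.38702586; N(-d2) = 0.51313115
P = 45.6000 * 0.95408740 * 0.51313115 - 47.0200 * 0.96367614 * 0.38702586 = 4.7875

Answer: Price = 4.7875


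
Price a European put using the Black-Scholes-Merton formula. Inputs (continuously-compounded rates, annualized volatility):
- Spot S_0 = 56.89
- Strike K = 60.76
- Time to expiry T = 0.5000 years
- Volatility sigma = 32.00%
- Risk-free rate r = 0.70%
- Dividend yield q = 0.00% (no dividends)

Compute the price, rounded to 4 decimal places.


Answer: Price = 7.3165

Derivation:
d1 = (ln(S/K) + (r - q + 0.5*sigma^2) * T) / (sigma * sqrt(T)) = -0.16224609
d2 = d1 - sigma * sqrt(T) = -0.38852026
exp(-rT) = 0.99650612; exp(-qT) = 1.00000000
P = K * exp(-rT) * N(-d2) - S_0 * exp(-qT) * N(-d1)
N(-d1) = 0.56444397; N(-d2) = 0.65118447
P = 60.7600 * 0.99650612 * 0.65118447 - 56.8900 * 1.00000000 * 0.56444397 = 7.3165


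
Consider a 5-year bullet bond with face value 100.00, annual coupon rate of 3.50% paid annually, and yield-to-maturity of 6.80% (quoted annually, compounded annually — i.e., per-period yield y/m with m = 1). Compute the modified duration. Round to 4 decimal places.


Coupon per period c = face * coupon_rate / m = 3.500000
Periods per year m = 1; per-period yield y/m = 0.068000
Number of cashflows N = 5
Cashflows (t years, CF_t, discount factor 1/(1+y/m)^(m*t), PV):
  t = 1.0000: CF_t = 3.500000, DF = 0.936330, PV = 3.277154
  t = 2.0000: CF_t = 3.500000, DF = 0.876713, PV = 3.068496
  t = 3.0000: CF_t = 3.500000, DF = 0.820892, PV = 2.873123
  t = 4.0000: CF_t = 3.500000, DF = 0.768626, PV = 2.690190
  t = 5.0000: CF_t = 103.500000, DF = 0.719687, PV = 74.487618
Price P = sum_t PV_t = 86.396581
First compute Macaulay numerator sum_t t * PV_t:
  t * PV_t at t = 1.0000: 3.277154
  t * PV_t at t = 2.0000: 6.136992
  t * PV_t at t = 3.0000: 8.619370
  t * PV_t at t = 4.0000: 10.760762
  t * PV_t at t = 5.0000: 372.438090
Macaulay duration D = 401.232367 / 86.396581 = 4.644077
Modified duration = D / (1 + y/m) = 4.644077 / (1 + 0.068000) = 4.348387

Answer: Modified duration = 4.3484


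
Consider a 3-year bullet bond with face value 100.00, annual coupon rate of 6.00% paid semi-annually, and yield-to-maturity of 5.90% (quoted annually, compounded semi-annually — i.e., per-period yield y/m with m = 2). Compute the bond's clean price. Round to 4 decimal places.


Answer: Price = 100.2713

Derivation:
Coupon per period c = face * coupon_rate / m = 3.000000
Periods per year m = 2; per-period yield y/m = 0.029500
Number of cashflows N = 6
Cashflows (t years, CF_t, discount factor 1/(1+y/m)^(m*t), PV):
  t = 0.5000: CF_t = 3.000000, DF = 0.971345, PV = 2.914036
  t = 1.0000: CF_t = 3.000000, DF = 0.943512, PV = 2.830535
  t = 1.5000: CF_t = 3.000000, DF = 0.916476, PV = 2.749427
  t = 2.0000: CF_t = 3.000000, DF = 0.890214, PV = 2.670643
  t = 2.5000: CF_t = 3.000000, DF = 0.864706, PV = 2.594117
  t = 3.0000: CF_t = 103.000000, DF = 0.839928, PV = 86.512551
Price P = sum_t PV_t = 100.271309


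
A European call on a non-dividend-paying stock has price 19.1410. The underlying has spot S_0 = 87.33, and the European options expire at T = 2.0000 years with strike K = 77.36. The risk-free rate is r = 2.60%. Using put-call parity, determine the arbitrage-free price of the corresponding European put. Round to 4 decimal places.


Answer: Put price = 5.2511

Derivation:
Put-call parity: C - P = S_0 * exp(-qT) - K * exp(-rT).
S_0 * exp(-qT) = 87.3300 * 1.00000000 = 87.33000000
K * exp(-rT) = 77.3600 * 0.94932887 = 73.44008114
P = C - S*exp(-qT) + K*exp(-rT)
P = 19.1410 - 87.33000000 + 73.44008114 = 5.2511
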